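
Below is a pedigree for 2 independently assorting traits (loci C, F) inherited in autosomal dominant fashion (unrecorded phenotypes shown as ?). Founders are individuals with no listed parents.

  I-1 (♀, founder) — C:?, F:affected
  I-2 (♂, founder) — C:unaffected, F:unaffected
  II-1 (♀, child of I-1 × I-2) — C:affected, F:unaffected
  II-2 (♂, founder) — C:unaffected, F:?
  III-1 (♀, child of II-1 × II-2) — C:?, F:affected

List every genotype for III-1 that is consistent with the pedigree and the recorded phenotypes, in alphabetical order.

III-1 ∈ {Cc Ff, cc Ff}

C/I-1 ? ·: Cc|CC
C/I-2 un ·: cc
C/II-1 aff I-1×I-2: Cc
C/II-2 un ·: cc
C/III-1 ? II-1×II-2: cc|Cc
⇒ C over [I-1,I-2,II-1,II-2,III-1]: 4 consistent
F/I-1 aff ·: Ff
F/I-2 un ·: ff
F/II-1 un I-1×I-2: ff
F/II-2 ? ·: Ff|FF
F/III-1 aff II-1×II-2: Ff
⇒ F over [I-1,I-2,II-1,II-2,III-1]: 2 consistent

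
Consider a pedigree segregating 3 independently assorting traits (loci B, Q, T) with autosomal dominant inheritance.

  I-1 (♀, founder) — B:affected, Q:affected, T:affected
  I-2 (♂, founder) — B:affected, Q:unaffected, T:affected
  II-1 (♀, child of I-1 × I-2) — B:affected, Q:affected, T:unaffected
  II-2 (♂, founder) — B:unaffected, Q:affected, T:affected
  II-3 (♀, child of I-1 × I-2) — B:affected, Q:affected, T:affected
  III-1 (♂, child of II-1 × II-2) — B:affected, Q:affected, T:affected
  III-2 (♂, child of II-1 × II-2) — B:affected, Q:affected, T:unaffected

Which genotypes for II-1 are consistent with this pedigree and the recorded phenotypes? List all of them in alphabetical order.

II-1 ∈ {BB Qq tt, Bb Qq tt}

B/I-1 aff ·: Bb|BB
B/I-2 aff ·: Bb|BB
B/II-1 aff I-1×I-2: Bb|BB
B/II-2 un ·: bb
B/II-3 aff I-1×I-2: Bb|BB
B/III-1 aff II-1×II-2: Bb
B/III-2 aff II-1×II-2: Bb
⇒ B over [I-1,I-2,II-1,II-2,II-3,III-1,III-2]: 13 consistent
Q/I-1 aff ·: Qq|QQ
Q/I-2 un ·: qq
Q/II-1 aff I-1×I-2: Qq
Q/II-2 aff ·: Qq|QQ
Q/II-3 aff I-1×I-2: Qq
Q/III-1 aff II-1×II-2: Qq|QQ
Q/III-2 aff II-1×II-2: Qq|QQ
⇒ Q over [I-1,I-2,II-1,II-2,II-3,III-1,III-2]: 16 consistent
T/I-1 aff ·: Tt
T/I-2 aff ·: Tt
T/II-1 un I-1×I-2: tt
T/II-2 aff ·: Tt
T/II-3 aff I-1×I-2: Tt|TT
T/III-1 aff II-1×II-2: Tt
T/III-2 un II-1×II-2: tt
⇒ T over [I-1,I-2,II-1,II-2,II-3,III-1,III-2]: 2 consistent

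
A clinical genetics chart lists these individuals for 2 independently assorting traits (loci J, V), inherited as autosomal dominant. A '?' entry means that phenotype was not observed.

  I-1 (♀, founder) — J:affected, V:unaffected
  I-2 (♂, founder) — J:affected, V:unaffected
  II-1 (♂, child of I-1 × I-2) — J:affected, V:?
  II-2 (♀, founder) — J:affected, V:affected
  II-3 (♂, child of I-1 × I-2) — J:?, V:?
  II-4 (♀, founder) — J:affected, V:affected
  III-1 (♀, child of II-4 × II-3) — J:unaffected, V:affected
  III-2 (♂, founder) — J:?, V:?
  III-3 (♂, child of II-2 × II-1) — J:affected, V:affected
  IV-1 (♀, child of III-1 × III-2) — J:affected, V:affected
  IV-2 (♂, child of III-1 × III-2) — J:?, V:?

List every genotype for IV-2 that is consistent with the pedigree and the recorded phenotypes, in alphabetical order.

J/I-1 aff ·: Jj|JJ
J/I-2 aff ·: Jj|JJ
J/II-1 aff I-1×I-2: Jj|JJ
J/II-2 aff ·: Jj|JJ
J/II-3 ? I-1×I-2: jj|Jj
J/II-4 aff ·: Jj
J/III-1 un II-4×II-3: jj
J/III-2 ? ·: Jj|JJ
J/III-3 aff II-2×II-1: Jj|JJ
J/IV-1 aff III-1×III-2: Jj
J/IV-2 ? III-1×III-2: jj|Jj
⇒ J over [I-1,I-2,II-1,II-2,II-3,II-4,III-1,III-2,III-3,IV-1,IV-2]: 84 consistent
V/I-1 un ·: vv
V/I-2 un ·: vv
V/II-1 ? I-1×I-2: vv
V/II-2 aff ·: Vv|VV
V/II-3 ? I-1×I-2: vv
V/II-4 aff ·: Vv|VV
V/III-1 aff II-4×II-3: Vv
V/III-2 ? ·: vv|Vv|VV
V/III-3 aff II-2×II-1: Vv
V/IV-1 aff III-1×III-2: Vv|VV
V/IV-2 ? III-1×III-2: vv|Vv|VV
⇒ V over [I-1,I-2,II-1,II-2,II-3,II-4,III-1,III-2,III-3,IV-1,IV-2]: 48 consistent

IV-2 ∈ {Jj VV, Jj Vv, Jj vv, jj VV, jj Vv, jj vv}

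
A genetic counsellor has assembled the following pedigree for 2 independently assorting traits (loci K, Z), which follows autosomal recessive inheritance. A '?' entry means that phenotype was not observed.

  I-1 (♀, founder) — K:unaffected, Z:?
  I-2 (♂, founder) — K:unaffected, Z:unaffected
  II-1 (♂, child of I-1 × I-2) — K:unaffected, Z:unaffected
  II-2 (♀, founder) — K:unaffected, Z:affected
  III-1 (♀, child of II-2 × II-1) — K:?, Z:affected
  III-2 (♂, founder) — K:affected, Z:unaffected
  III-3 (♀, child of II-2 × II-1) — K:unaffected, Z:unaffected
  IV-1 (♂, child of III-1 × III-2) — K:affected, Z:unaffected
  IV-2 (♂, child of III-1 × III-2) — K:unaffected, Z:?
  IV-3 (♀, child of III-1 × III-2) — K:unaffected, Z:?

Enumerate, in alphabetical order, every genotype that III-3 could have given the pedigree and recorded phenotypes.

III-3 ∈ {KK Zz, Kk Zz}

K/I-1 un ·: KK|Kk
K/I-2 un ·: KK|Kk
K/II-1 un I-1×I-2: KK|Kk
K/II-2 un ·: KK|Kk
K/III-1 ? II-2×II-1: Kk
K/III-2 aff ·: kk
K/III-3 un II-2×II-1: KK|Kk
K/IV-1 aff III-1×III-2: kk
K/IV-2 un III-1×III-2: Kk
K/IV-3 un III-1×III-2: Kk
⇒ K over [I-1,I-2,II-1,II-2,III-1,III-2,III-3,IV-1,IV-2,IV-3]: 20 consistent
Z/I-1 ? ·: ZZ|Zz|zz
Z/I-2 un ·: ZZ|Zz
Z/II-1 un I-1×I-2: Zz
Z/II-2 aff ·: zz
Z/III-1 aff II-2×II-1: zz
Z/III-2 un ·: ZZ|Zz
Z/III-3 un II-2×II-1: Zz
Z/IV-1 un III-1×III-2: Zz
Z/IV-2 ? III-1×III-2: Zz|zz
Z/IV-3 ? III-1×III-2: Zz|zz
⇒ Z over [I-1,I-2,II-1,II-2,III-1,III-2,III-3,IV-1,IV-2,IV-3]: 25 consistent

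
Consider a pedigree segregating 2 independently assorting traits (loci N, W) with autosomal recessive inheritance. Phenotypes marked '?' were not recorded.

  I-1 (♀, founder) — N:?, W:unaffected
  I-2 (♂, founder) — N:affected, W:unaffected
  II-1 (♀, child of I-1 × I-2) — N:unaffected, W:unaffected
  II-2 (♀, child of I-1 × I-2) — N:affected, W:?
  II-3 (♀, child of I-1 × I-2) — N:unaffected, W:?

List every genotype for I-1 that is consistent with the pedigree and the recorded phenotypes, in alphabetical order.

I-1 ∈ {Nn WW, Nn Ww}

N/I-1 ? ·: Nn
N/I-2 aff ·: nn
N/II-1 un I-1×I-2: Nn
N/II-2 aff I-1×I-2: nn
N/II-3 un I-1×I-2: Nn
⇒ N over [I-1,I-2,II-1,II-2,II-3]: 1 consistent
W/I-1 un ·: WW|Ww
W/I-2 un ·: WW|Ww
W/II-1 un I-1×I-2: WW|Ww
W/II-2 ? I-1×I-2: WW|Ww|ww
W/II-3 ? I-1×I-2: WW|Ww|ww
⇒ W over [I-1,I-2,II-1,II-2,II-3]: 35 consistent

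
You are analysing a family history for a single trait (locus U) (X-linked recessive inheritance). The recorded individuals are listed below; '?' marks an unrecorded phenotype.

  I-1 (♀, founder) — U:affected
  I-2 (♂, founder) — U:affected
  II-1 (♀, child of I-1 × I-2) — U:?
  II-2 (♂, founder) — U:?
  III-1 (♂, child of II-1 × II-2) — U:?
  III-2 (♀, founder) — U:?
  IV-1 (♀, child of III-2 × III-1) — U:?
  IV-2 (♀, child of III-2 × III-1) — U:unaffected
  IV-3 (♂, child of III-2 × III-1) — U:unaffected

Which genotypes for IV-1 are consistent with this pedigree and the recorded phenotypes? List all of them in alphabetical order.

U/I-1 aff ·: X^uX^u
U/I-2 aff ·: X^uY
U/II-1 ? I-1×I-2: X^uX^u
U/II-2 ? ·: X^UY|X^uY
U/III-1 ? II-1×II-2: X^uY
U/III-2 ? ·: X^UX^U|X^UX^u
U/IV-1 ? III-2×III-1: X^UX^u|X^uX^u
U/IV-2 un III-2×III-1: X^UX^u
U/IV-3 un III-2×III-1: X^UY
⇒ U over [I-1,I-2,II-1,II-2,III-1,III-2,IV-1,IV-2,IV-3]: 6 consistent

IV-1 ∈ {X^UX^u, X^uX^u}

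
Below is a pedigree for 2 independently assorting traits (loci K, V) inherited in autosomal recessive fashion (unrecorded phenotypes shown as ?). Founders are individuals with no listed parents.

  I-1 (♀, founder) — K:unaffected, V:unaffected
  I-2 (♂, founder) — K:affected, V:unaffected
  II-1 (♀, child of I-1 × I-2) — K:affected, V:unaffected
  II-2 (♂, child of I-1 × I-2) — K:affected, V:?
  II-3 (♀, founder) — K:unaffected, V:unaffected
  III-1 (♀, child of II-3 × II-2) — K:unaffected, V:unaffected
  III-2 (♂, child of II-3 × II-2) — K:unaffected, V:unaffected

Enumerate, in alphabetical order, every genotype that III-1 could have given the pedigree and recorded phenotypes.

III-1 ∈ {Kk VV, Kk Vv}

K/I-1 un ·: Kk
K/I-2 aff ·: kk
K/II-1 aff I-1×I-2: kk
K/II-2 aff I-1×I-2: kk
K/II-3 un ·: KK|Kk
K/III-1 un II-3×II-2: Kk
K/III-2 un II-3×II-2: Kk
⇒ K over [I-1,I-2,II-1,II-2,II-3,III-1,III-2]: 2 consistent
V/I-1 un ·: VV|Vv
V/I-2 un ·: VV|Vv
V/II-1 un I-1×I-2: VV|Vv
V/II-2 ? I-1×I-2: VV|Vv|vv
V/II-3 un ·: VV|Vv
V/III-1 un II-3×II-2: VV|Vv
V/III-2 un II-3×II-2: VV|Vv
⇒ V over [I-1,I-2,II-1,II-2,II-3,III-1,III-2]: 87 consistent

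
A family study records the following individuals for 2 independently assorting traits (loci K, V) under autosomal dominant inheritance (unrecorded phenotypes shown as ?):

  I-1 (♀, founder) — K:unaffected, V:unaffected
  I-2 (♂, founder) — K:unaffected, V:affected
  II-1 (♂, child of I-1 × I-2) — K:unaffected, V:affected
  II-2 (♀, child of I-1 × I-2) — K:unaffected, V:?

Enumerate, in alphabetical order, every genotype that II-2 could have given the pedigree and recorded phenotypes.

II-2 ∈ {kk Vv, kk vv}

K/I-1 un ·: kk
K/I-2 un ·: kk
K/II-1 un I-1×I-2: kk
K/II-2 un I-1×I-2: kk
⇒ K over [I-1,I-2,II-1,II-2]: 1 consistent
V/I-1 un ·: vv
V/I-2 aff ·: Vv|VV
V/II-1 aff I-1×I-2: Vv
V/II-2 ? I-1×I-2: vv|Vv
⇒ V over [I-1,I-2,II-1,II-2]: 3 consistent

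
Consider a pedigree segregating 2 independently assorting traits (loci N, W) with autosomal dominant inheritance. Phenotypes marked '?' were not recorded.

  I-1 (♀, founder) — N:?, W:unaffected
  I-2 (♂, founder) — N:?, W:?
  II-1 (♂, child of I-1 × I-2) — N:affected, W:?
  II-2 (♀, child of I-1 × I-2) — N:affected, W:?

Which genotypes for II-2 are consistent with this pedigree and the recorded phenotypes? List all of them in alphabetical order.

II-2 ∈ {NN Ww, NN ww, Nn Ww, Nn ww}

N/I-1 ? ·: nn|Nn|NN
N/I-2 ? ·: nn|Nn|NN
N/II-1 aff I-1×I-2: Nn|NN
N/II-2 aff I-1×I-2: Nn|NN
⇒ N over [I-1,I-2,II-1,II-2]: 17 consistent
W/I-1 un ·: ww
W/I-2 ? ·: ww|Ww|WW
W/II-1 ? I-1×I-2: ww|Ww
W/II-2 ? I-1×I-2: ww|Ww
⇒ W over [I-1,I-2,II-1,II-2]: 6 consistent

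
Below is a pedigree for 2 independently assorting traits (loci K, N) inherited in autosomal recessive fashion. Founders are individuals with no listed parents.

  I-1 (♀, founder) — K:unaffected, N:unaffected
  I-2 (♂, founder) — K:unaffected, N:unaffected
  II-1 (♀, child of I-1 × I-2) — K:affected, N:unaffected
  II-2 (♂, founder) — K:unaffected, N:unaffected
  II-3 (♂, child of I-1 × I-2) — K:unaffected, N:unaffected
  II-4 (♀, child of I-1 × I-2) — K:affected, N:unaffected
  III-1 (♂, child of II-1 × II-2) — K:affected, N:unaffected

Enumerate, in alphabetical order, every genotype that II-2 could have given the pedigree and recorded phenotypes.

K/I-1 un ·: Kk
K/I-2 un ·: Kk
K/II-1 aff I-1×I-2: kk
K/II-2 un ·: Kk
K/II-3 un I-1×I-2: KK|Kk
K/II-4 aff I-1×I-2: kk
K/III-1 aff II-1×II-2: kk
⇒ K over [I-1,I-2,II-1,II-2,II-3,II-4,III-1]: 2 consistent
N/I-1 un ·: NN|Nn
N/I-2 un ·: NN|Nn
N/II-1 un I-1×I-2: NN|Nn
N/II-2 un ·: NN|Nn
N/II-3 un I-1×I-2: NN|Nn
N/II-4 un I-1×I-2: NN|Nn
N/III-1 un II-1×II-2: NN|Nn
⇒ N over [I-1,I-2,II-1,II-2,II-3,II-4,III-1]: 87 consistent

II-2 ∈ {Kk NN, Kk Nn}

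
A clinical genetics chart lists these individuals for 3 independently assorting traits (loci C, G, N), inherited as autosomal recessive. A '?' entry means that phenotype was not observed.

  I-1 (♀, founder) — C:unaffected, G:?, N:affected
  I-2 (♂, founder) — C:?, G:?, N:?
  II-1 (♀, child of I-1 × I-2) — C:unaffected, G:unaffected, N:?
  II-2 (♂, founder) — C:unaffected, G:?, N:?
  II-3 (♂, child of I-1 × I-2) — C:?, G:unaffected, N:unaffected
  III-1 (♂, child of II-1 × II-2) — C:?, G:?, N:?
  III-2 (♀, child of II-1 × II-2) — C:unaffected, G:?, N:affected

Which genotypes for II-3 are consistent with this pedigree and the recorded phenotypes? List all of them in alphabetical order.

C/I-1 un ·: CC|Cc
C/I-2 ? ·: CC|Cc|cc
C/II-1 un I-1×I-2: CC|Cc
C/II-2 un ·: CC|Cc
C/II-3 ? I-1×I-2: CC|Cc|cc
C/III-1 ? II-1×II-2: CC|Cc|cc
C/III-2 un II-1×II-2: CC|Cc
⇒ C over [I-1,I-2,II-1,II-2,II-3,III-1,III-2]: 140 consistent
G/I-1 ? ·: GG|Gg|gg
G/I-2 ? ·: GG|Gg|gg
G/II-1 un I-1×I-2: GG|Gg
G/II-2 ? ·: GG|Gg|gg
G/II-3 un I-1×I-2: GG|Gg
G/III-1 ? II-1×II-2: GG|Gg|gg
G/III-2 ? II-1×II-2: GG|Gg|gg
⇒ G over [I-1,I-2,II-1,II-2,II-3,III-1,III-2]: 212 consistent
N/I-1 aff ·: nn
N/I-2 ? ·: NN|Nn
N/II-1 ? I-1×I-2: Nn|nn
N/II-2 ? ·: Nn|nn
N/II-3 un I-1×I-2: Nn
N/III-1 ? II-1×II-2: NN|Nn|nn
N/III-2 aff II-1×II-2: nn
⇒ N over [I-1,I-2,II-1,II-2,II-3,III-1,III-2]: 13 consistent

II-3 ∈ {CC GG Nn, CC Gg Nn, Cc GG Nn, Cc Gg Nn, cc GG Nn, cc Gg Nn}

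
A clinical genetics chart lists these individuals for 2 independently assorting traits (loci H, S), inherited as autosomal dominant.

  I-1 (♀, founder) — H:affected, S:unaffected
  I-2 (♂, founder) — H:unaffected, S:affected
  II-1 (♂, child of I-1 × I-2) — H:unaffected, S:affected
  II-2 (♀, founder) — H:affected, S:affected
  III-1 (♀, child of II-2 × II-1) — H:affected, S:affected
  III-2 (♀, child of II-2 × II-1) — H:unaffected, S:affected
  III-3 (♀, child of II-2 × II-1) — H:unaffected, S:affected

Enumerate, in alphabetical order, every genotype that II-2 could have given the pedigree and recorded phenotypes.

II-2 ∈ {Hh SS, Hh Ss}

H/I-1 aff ·: Hh
H/I-2 un ·: hh
H/II-1 un I-1×I-2: hh
H/II-2 aff ·: Hh
H/III-1 aff II-2×II-1: Hh
H/III-2 un II-2×II-1: hh
H/III-3 un II-2×II-1: hh
⇒ H over [I-1,I-2,II-1,II-2,III-1,III-2,III-3]: 1 consistent
S/I-1 un ·: ss
S/I-2 aff ·: Ss|SS
S/II-1 aff I-1×I-2: Ss
S/II-2 aff ·: Ss|SS
S/III-1 aff II-2×II-1: Ss|SS
S/III-2 aff II-2×II-1: Ss|SS
S/III-3 aff II-2×II-1: Ss|SS
⇒ S over [I-1,I-2,II-1,II-2,III-1,III-2,III-3]: 32 consistent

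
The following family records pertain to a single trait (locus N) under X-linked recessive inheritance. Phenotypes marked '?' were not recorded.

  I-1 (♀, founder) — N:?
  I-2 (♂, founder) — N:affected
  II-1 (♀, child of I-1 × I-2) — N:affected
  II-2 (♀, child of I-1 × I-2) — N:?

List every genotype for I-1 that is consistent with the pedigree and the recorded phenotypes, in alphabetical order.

I-1 ∈ {X^NX^n, X^nX^n}

N/I-1 ? ·: X^NX^n|X^nX^n
N/I-2 aff ·: X^nY
N/II-1 aff I-1×I-2: X^nX^n
N/II-2 ? I-1×I-2: X^NX^n|X^nX^n
⇒ N over [I-1,I-2,II-1,II-2]: 3 consistent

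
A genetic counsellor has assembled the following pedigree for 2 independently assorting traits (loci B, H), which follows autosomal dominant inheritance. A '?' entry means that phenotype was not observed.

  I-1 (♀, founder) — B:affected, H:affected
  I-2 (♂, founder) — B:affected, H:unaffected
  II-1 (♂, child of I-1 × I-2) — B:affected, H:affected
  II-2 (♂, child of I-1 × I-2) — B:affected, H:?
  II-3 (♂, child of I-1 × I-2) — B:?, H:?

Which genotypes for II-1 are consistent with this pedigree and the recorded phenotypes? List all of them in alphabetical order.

B/I-1 aff ·: Bb|BB
B/I-2 aff ·: Bb|BB
B/II-1 aff I-1×I-2: Bb|BB
B/II-2 aff I-1×I-2: Bb|BB
B/II-3 ? I-1×I-2: bb|Bb|BB
⇒ B over [I-1,I-2,II-1,II-2,II-3]: 29 consistent
H/I-1 aff ·: Hh|HH
H/I-2 un ·: hh
H/II-1 aff I-1×I-2: Hh
H/II-2 ? I-1×I-2: hh|Hh
H/II-3 ? I-1×I-2: hh|Hh
⇒ H over [I-1,I-2,II-1,II-2,II-3]: 5 consistent

II-1 ∈ {BB Hh, Bb Hh}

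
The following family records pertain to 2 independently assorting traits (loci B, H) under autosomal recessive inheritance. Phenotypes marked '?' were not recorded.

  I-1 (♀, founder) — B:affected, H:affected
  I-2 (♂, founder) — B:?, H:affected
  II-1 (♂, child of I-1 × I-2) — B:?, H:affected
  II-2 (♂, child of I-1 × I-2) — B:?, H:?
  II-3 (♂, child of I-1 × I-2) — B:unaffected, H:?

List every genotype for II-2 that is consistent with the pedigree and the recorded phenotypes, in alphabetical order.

B/I-1 aff ·: bb
B/I-2 ? ·: BB|Bb
B/II-1 ? I-1×I-2: Bb|bb
B/II-2 ? I-1×I-2: Bb|bb
B/II-3 un I-1×I-2: Bb
⇒ B over [I-1,I-2,II-1,II-2,II-3]: 5 consistent
H/I-1 aff ·: hh
H/I-2 aff ·: hh
H/II-1 aff I-1×I-2: hh
H/II-2 ? I-1×I-2: hh
H/II-3 ? I-1×I-2: hh
⇒ H over [I-1,I-2,II-1,II-2,II-3]: 1 consistent

II-2 ∈ {Bb hh, bb hh}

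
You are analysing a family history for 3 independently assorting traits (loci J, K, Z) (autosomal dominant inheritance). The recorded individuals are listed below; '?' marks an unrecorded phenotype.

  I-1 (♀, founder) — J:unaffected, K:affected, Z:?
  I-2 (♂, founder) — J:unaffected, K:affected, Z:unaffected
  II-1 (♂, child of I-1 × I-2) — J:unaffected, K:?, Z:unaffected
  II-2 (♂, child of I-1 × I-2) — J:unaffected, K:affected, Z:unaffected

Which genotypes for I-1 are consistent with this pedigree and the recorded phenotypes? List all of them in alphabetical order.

I-1 ∈ {jj KK Zz, jj KK zz, jj Kk Zz, jj Kk zz}

J/I-1 un ·: jj
J/I-2 un ·: jj
J/II-1 un I-1×I-2: jj
J/II-2 un I-1×I-2: jj
⇒ J over [I-1,I-2,II-1,II-2]: 1 consistent
K/I-1 aff ·: Kk|KK
K/I-2 aff ·: Kk|KK
K/II-1 ? I-1×I-2: kk|Kk|KK
K/II-2 aff I-1×I-2: Kk|KK
⇒ K over [I-1,I-2,II-1,II-2]: 15 consistent
Z/I-1 ? ·: zz|Zz
Z/I-2 un ·: zz
Z/II-1 un I-1×I-2: zz
Z/II-2 un I-1×I-2: zz
⇒ Z over [I-1,I-2,II-1,II-2]: 2 consistent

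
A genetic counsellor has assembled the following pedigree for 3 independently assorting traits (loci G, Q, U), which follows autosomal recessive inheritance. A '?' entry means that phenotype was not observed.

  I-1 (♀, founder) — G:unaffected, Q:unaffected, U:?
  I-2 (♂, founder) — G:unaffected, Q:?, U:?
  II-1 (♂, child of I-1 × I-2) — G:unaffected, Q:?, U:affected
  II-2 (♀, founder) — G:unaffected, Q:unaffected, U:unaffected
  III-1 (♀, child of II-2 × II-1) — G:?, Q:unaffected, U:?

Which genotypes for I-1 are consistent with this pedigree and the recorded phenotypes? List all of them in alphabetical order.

I-1 ∈ {GG QQ Uu, GG QQ uu, GG Qq Uu, GG Qq uu, Gg QQ Uu, Gg QQ uu, Gg Qq Uu, Gg Qq uu}

G/I-1 un ·: GG|Gg
G/I-2 un ·: GG|Gg
G/II-1 un I-1×I-2: GG|Gg
G/II-2 un ·: GG|Gg
G/III-1 ? II-2×II-1: GG|Gg|gg
⇒ G over [I-1,I-2,II-1,II-2,III-1]: 27 consistent
Q/I-1 un ·: QQ|Qq
Q/I-2 ? ·: QQ|Qq|qq
Q/II-1 ? I-1×I-2: QQ|Qq|qq
Q/II-2 un ·: QQ|Qq
Q/III-1 un II-2×II-1: QQ|Qq
⇒ Q over [I-1,I-2,II-1,II-2,III-1]: 36 consistent
U/I-1 ? ·: Uu|uu
U/I-2 ? ·: Uu|uu
U/II-1 aff I-1×I-2: uu
U/II-2 un ·: UU|Uu
U/III-1 ? II-2×II-1: Uu|uu
⇒ U over [I-1,I-2,II-1,II-2,III-1]: 12 consistent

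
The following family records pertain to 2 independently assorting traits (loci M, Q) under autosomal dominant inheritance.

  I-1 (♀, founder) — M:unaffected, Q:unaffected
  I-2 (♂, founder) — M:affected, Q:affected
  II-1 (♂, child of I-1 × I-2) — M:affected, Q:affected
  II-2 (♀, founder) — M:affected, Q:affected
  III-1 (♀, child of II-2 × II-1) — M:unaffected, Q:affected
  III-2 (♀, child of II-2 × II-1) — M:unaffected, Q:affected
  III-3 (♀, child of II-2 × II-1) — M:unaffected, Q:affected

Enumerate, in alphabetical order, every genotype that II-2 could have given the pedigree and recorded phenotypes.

II-2 ∈ {Mm QQ, Mm Qq}

M/I-1 un ·: mm
M/I-2 aff ·: Mm|MM
M/II-1 aff I-1×I-2: Mm
M/II-2 aff ·: Mm
M/III-1 un II-2×II-1: mm
M/III-2 un II-2×II-1: mm
M/III-3 un II-2×II-1: mm
⇒ M over [I-1,I-2,II-1,II-2,III-1,III-2,III-3]: 2 consistent
Q/I-1 un ·: qq
Q/I-2 aff ·: Qq|QQ
Q/II-1 aff I-1×I-2: Qq
Q/II-2 aff ·: Qq|QQ
Q/III-1 aff II-2×II-1: Qq|QQ
Q/III-2 aff II-2×II-1: Qq|QQ
Q/III-3 aff II-2×II-1: Qq|QQ
⇒ Q over [I-1,I-2,II-1,II-2,III-1,III-2,III-3]: 32 consistent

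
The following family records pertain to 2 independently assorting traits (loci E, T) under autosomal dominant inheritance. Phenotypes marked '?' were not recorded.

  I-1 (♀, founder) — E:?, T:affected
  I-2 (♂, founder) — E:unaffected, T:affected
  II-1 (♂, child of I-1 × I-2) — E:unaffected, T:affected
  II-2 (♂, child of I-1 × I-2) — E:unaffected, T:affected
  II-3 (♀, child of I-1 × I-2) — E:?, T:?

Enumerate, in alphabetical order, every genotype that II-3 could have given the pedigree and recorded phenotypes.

E/I-1 ? ·: ee|Ee
E/I-2 un ·: ee
E/II-1 un I-1×I-2: ee
E/II-2 un I-1×I-2: ee
E/II-3 ? I-1×I-2: ee|Ee
⇒ E over [I-1,I-2,II-1,II-2,II-3]: 3 consistent
T/I-1 aff ·: Tt|TT
T/I-2 aff ·: Tt|TT
T/II-1 aff I-1×I-2: Tt|TT
T/II-2 aff I-1×I-2: Tt|TT
T/II-3 ? I-1×I-2: tt|Tt|TT
⇒ T over [I-1,I-2,II-1,II-2,II-3]: 29 consistent

II-3 ∈ {Ee TT, Ee Tt, Ee tt, ee TT, ee Tt, ee tt}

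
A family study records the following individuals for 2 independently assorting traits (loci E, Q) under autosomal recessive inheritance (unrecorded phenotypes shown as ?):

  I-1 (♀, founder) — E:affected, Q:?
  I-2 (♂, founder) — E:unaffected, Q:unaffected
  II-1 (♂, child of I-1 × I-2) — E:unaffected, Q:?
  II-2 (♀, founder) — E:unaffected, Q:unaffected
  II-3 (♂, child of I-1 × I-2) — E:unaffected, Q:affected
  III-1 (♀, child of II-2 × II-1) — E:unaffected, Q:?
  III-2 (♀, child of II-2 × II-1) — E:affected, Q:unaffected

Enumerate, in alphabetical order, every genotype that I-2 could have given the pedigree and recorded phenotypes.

E/I-1 aff ·: ee
E/I-2 un ·: EE|Ee
E/II-1 un I-1×I-2: Ee
E/II-2 un ·: Ee
E/II-3 un I-1×I-2: Ee
E/III-1 un II-2×II-1: EE|Ee
E/III-2 aff II-2×II-1: ee
⇒ E over [I-1,I-2,II-1,II-2,II-3,III-1,III-2]: 4 consistent
Q/I-1 ? ·: Qq|qq
Q/I-2 un ·: Qq
Q/II-1 ? I-1×I-2: QQ|Qq|qq
Q/II-2 un ·: QQ|Qq
Q/II-3 aff I-1×I-2: qq
Q/III-1 ? II-2×II-1: QQ|Qq|qq
Q/III-2 un II-2×II-1: QQ|Qq
⇒ Q over [I-1,I-2,II-1,II-2,II-3,III-1,III-2]: 31 consistent

I-2 ∈ {EE Qq, Ee Qq}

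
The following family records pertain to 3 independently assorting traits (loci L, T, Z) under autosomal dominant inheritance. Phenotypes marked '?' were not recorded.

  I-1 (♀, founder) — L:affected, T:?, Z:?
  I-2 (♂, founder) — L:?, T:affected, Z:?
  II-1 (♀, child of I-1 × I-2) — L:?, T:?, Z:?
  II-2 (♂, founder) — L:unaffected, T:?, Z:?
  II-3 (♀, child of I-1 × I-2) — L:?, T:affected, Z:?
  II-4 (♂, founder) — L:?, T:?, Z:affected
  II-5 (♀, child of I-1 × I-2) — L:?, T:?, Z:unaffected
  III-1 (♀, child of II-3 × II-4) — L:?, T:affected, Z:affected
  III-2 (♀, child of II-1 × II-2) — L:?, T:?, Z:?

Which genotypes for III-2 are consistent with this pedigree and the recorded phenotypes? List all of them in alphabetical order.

L/I-1 aff ·: Ll|LL
L/I-2 ? ·: ll|Ll|LL
L/II-1 ? I-1×I-2: ll|Ll|LL
L/II-2 un ·: ll
L/II-3 ? I-1×I-2: ll|Ll|LL
L/II-4 ? ·: ll|Ll|LL
L/II-5 ? I-1×I-2: ll|Ll|LL
L/III-1 ? II-3×II-4: ll|Ll|LL
L/III-2 ? II-1×II-2: ll|Ll
⇒ L over [I-1,I-2,II-1,II-2,II-3,II-4,II-5,III-1,III-2]: 396 consistent
T/I-1 ? ·: tt|Tt|TT
T/I-2 aff ·: Tt|TT
T/II-1 ? I-1×I-2: tt|Tt|TT
T/II-2 ? ·: tt|Tt|TT
T/II-3 aff I-1×I-2: Tt|TT
T/II-4 ? ·: tt|Tt|TT
T/II-5 ? I-1×I-2: tt|Tt|TT
T/III-1 aff II-3×II-4: Tt|TT
T/III-2 ? II-1×II-2: tt|Tt|TT
⇒ T over [I-1,I-2,II-1,II-2,II-3,II-4,II-5,III-1,III-2]: 962 consistent
Z/I-1 ? ·: zz|Zz
Z/I-2 ? ·: zz|Zz
Z/II-1 ? I-1×I-2: zz|Zz|ZZ
Z/II-2 ? ·: zz|Zz|ZZ
Z/II-3 ? I-1×I-2: zz|Zz|ZZ
Z/II-4 aff ·: Zz|ZZ
Z/II-5 un I-1×I-2: zz
Z/III-1 aff II-3×II-4: Zz|ZZ
Z/III-2 ? II-1×II-2: zz|Zz|ZZ
⇒ Z over [I-1,I-2,II-1,II-2,II-3,II-4,II-5,III-1,III-2]: 275 consistent

III-2 ∈ {Ll TT ZZ, Ll TT Zz, Ll TT zz, Ll Tt ZZ, Ll Tt Zz, Ll Tt zz, Ll tt ZZ, Ll tt Zz, Ll tt zz, ll TT ZZ, ll TT Zz, ll TT zz, ll Tt ZZ, ll Tt Zz, ll Tt zz, ll tt ZZ, ll tt Zz, ll tt zz}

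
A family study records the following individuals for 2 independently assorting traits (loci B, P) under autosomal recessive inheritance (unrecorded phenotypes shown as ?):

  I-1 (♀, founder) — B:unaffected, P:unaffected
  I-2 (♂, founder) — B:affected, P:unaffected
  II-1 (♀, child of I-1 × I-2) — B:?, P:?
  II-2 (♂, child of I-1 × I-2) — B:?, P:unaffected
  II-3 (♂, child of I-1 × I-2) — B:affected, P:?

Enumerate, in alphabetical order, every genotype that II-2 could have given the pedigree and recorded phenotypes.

II-2 ∈ {Bb PP, Bb Pp, bb PP, bb Pp}

B/I-1 un ·: Bb
B/I-2 aff ·: bb
B/II-1 ? I-1×I-2: Bb|bb
B/II-2 ? I-1×I-2: Bb|bb
B/II-3 aff I-1×I-2: bb
⇒ B over [I-1,I-2,II-1,II-2,II-3]: 4 consistent
P/I-1 un ·: PP|Pp
P/I-2 un ·: PP|Pp
P/II-1 ? I-1×I-2: PP|Pp|pp
P/II-2 un I-1×I-2: PP|Pp
P/II-3 ? I-1×I-2: PP|Pp|pp
⇒ P over [I-1,I-2,II-1,II-2,II-3]: 35 consistent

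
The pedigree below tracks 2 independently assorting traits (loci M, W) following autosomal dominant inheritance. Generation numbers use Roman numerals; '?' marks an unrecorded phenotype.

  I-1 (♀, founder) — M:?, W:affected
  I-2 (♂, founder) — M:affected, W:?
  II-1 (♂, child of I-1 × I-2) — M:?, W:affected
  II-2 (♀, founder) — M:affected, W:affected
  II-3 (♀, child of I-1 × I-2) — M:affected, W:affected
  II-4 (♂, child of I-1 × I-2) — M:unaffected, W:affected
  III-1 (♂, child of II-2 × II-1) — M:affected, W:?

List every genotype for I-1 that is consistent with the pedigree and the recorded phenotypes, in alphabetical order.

M/I-1 ? ·: mm|Mm
M/I-2 aff ·: Mm
M/II-1 ? I-1×I-2: mm|Mm|MM
M/II-2 aff ·: Mm|MM
M/II-3 aff I-1×I-2: Mm|MM
M/II-4 un I-1×I-2: mm
M/III-1 aff II-2×II-1: Mm|MM
⇒ M over [I-1,I-2,II-1,II-2,II-3,II-4,III-1]: 24 consistent
W/I-1 aff ·: Ww|WW
W/I-2 ? ·: ww|Ww|WW
W/II-1 aff I-1×I-2: Ww|WW
W/II-2 aff ·: Ww|WW
W/II-3 aff I-1×I-2: Ww|WW
W/II-4 aff I-1×I-2: Ww|WW
W/III-1 ? II-2×II-1: ww|Ww|WW
⇒ W over [I-1,I-2,II-1,II-2,II-3,II-4,III-1]: 109 consistent

I-1 ∈ {Mm WW, Mm Ww, mm WW, mm Ww}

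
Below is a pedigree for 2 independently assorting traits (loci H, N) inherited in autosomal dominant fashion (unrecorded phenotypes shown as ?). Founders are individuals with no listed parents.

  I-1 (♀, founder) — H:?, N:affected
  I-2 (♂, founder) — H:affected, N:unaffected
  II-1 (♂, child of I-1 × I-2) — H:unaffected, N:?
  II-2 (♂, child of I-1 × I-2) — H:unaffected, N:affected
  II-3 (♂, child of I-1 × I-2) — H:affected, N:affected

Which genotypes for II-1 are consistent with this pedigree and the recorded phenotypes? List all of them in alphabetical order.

II-1 ∈ {hh Nn, hh nn}

H/I-1 ? ·: hh|Hh
H/I-2 aff ·: Hh
H/II-1 un I-1×I-2: hh
H/II-2 un I-1×I-2: hh
H/II-3 aff I-1×I-2: Hh|HH
⇒ H over [I-1,I-2,II-1,II-2,II-3]: 3 consistent
N/I-1 aff ·: Nn|NN
N/I-2 un ·: nn
N/II-1 ? I-1×I-2: nn|Nn
N/II-2 aff I-1×I-2: Nn
N/II-3 aff I-1×I-2: Nn
⇒ N over [I-1,I-2,II-1,II-2,II-3]: 3 consistent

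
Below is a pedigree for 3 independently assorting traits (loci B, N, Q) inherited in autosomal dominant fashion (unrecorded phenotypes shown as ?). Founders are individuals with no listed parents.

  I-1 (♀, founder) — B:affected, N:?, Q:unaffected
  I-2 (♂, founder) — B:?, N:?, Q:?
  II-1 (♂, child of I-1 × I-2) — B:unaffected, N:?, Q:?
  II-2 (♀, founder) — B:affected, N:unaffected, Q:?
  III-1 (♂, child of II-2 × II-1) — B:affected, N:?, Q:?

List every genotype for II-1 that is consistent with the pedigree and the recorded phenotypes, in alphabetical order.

II-1 ∈ {bb NN Qq, bb NN qq, bb Nn Qq, bb Nn qq, bb nn Qq, bb nn qq}

B/I-1 aff ·: Bb
B/I-2 ? ·: bb|Bb
B/II-1 un I-1×I-2: bb
B/II-2 aff ·: Bb|BB
B/III-1 aff II-2×II-1: Bb
⇒ B over [I-1,I-2,II-1,II-2,III-1]: 4 consistent
N/I-1 ? ·: nn|Nn|NN
N/I-2 ? ·: nn|Nn|NN
N/II-1 ? I-1×I-2: nn|Nn|NN
N/II-2 un ·: nn
N/III-1 ? II-2×II-1: nn|Nn
⇒ N over [I-1,I-2,II-1,II-2,III-1]: 22 consistent
Q/I-1 un ·: qq
Q/I-2 ? ·: qq|Qq|QQ
Q/II-1 ? I-1×I-2: qq|Qq
Q/II-2 ? ·: qq|Qq|QQ
Q/III-1 ? II-2×II-1: qq|Qq|QQ
⇒ Q over [I-1,I-2,II-1,II-2,III-1]: 22 consistent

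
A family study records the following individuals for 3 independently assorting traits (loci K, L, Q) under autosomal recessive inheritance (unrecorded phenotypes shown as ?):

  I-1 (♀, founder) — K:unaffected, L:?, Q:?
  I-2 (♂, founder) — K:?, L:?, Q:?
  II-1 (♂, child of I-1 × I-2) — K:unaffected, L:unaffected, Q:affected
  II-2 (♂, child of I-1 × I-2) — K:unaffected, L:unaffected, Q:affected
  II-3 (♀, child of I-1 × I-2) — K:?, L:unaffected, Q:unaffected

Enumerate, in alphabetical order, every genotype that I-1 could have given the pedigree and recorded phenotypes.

K/I-1 un ·: KK|Kk
K/I-2 ? ·: KK|Kk|kk
K/II-1 un I-1×I-2: KK|Kk
K/II-2 un I-1×I-2: KK|Kk
K/II-3 ? I-1×I-2: KK|Kk|kk
⇒ K over [I-1,I-2,II-1,II-2,II-3]: 32 consistent
L/I-1 ? ·: LL|Ll|ll
L/I-2 ? ·: LL|Ll|ll
L/II-1 un I-1×I-2: LL|Ll
L/II-2 un I-1×I-2: LL|Ll
L/II-3 un I-1×I-2: LL|Ll
⇒ L over [I-1,I-2,II-1,II-2,II-3]: 29 consistent
Q/I-1 ? ·: Qq|qq
Q/I-2 ? ·: Qq|qq
Q/II-1 aff I-1×I-2: qq
Q/II-2 aff I-1×I-2: qq
Q/II-3 un I-1×I-2: QQ|Qq
⇒ Q over [I-1,I-2,II-1,II-2,II-3]: 4 consistent

I-1 ∈ {KK LL Qq, KK LL qq, KK Ll Qq, KK Ll qq, KK ll Qq, KK ll qq, Kk LL Qq, Kk LL qq, Kk Ll Qq, Kk Ll qq, Kk ll Qq, Kk ll qq}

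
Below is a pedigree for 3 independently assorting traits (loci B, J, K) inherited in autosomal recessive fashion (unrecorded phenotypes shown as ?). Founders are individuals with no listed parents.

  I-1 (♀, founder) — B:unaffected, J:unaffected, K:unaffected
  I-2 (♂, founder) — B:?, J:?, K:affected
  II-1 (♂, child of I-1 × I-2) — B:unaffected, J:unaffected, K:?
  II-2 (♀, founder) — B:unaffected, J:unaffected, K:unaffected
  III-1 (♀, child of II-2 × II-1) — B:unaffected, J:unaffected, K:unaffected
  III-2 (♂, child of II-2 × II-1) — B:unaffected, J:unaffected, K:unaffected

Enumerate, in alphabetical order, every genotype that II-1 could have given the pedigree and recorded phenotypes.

II-1 ∈ {BB JJ Kk, BB JJ kk, BB Jj Kk, BB Jj kk, Bb JJ Kk, Bb JJ kk, Bb Jj Kk, Bb Jj kk}

B/I-1 un ·: BB|Bb
B/I-2 ? ·: BB|Bb|bb
B/II-1 un I-1×I-2: BB|Bb
B/II-2 un ·: BB|Bb
B/III-1 un II-2×II-1: BB|Bb
B/III-2 un II-2×II-1: BB|Bb
⇒ B over [I-1,I-2,II-1,II-2,III-1,III-2]: 60 consistent
J/I-1 un ·: JJ|Jj
J/I-2 ? ·: JJ|Jj|jj
J/II-1 un I-1×I-2: JJ|Jj
J/II-2 un ·: JJ|Jj
J/III-1 un II-2×II-1: JJ|Jj
J/III-2 un II-2×II-1: JJ|Jj
⇒ J over [I-1,I-2,II-1,II-2,III-1,III-2]: 60 consistent
K/I-1 un ·: KK|Kk
K/I-2 aff ·: kk
K/II-1 ? I-1×I-2: Kk|kk
K/II-2 un ·: KK|Kk
K/III-1 un II-2×II-1: KK|Kk
K/III-2 un II-2×II-1: KK|Kk
⇒ K over [I-1,I-2,II-1,II-2,III-1,III-2]: 18 consistent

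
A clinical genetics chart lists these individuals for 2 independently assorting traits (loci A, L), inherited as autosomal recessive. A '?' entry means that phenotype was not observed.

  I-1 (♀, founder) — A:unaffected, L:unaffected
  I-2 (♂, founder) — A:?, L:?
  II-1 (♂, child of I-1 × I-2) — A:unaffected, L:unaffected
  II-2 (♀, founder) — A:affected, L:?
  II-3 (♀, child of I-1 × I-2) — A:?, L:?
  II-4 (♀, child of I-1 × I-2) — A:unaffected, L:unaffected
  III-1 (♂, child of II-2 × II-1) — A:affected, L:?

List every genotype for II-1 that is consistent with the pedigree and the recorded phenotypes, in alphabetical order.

A/I-1 un ·: AA|Aa
A/I-2 ? ·: AA|Aa|aa
A/II-1 un I-1×I-2: Aa
A/II-2 aff ·: aa
A/II-3 ? I-1×I-2: AA|Aa|aa
A/II-4 un I-1×I-2: AA|Aa
A/III-1 aff II-2×II-1: aa
⇒ A over [I-1,I-2,II-1,II-2,II-3,II-4,III-1]: 17 consistent
L/I-1 un ·: LL|Ll
L/I-2 ? ·: LL|Ll|ll
L/II-1 un I-1×I-2: LL|Ll
L/II-2 ? ·: LL|Ll|ll
L/II-3 ? I-1×I-2: LL|Ll|ll
L/II-4 un I-1×I-2: LL|Ll
L/III-1 ? II-2×II-1: LL|Ll|ll
⇒ L over [I-1,I-2,II-1,II-2,II-3,II-4,III-1]: 179 consistent

II-1 ∈ {Aa LL, Aa Ll}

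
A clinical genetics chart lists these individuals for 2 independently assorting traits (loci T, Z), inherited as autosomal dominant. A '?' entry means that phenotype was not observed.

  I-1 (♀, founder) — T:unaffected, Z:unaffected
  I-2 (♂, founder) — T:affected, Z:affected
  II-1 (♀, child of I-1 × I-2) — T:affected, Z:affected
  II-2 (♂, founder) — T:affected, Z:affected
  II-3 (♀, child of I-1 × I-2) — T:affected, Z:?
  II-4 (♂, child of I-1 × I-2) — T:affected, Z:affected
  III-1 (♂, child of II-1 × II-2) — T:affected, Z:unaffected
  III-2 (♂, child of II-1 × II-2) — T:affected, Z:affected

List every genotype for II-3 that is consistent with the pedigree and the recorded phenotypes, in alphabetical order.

T/I-1 un ·: tt
T/I-2 aff ·: Tt|TT
T/II-1 aff I-1×I-2: Tt
T/II-2 aff ·: Tt|TT
T/II-3 aff I-1×I-2: Tt
T/II-4 aff I-1×I-2: Tt
T/III-1 aff II-1×II-2: Tt|TT
T/III-2 aff II-1×II-2: Tt|TT
⇒ T over [I-1,I-2,II-1,II-2,II-3,II-4,III-1,III-2]: 16 consistent
Z/I-1 un ·: zz
Z/I-2 aff ·: Zz|ZZ
Z/II-1 aff I-1×I-2: Zz
Z/II-2 aff ·: Zz
Z/II-3 ? I-1×I-2: zz|Zz
Z/II-4 aff I-1×I-2: Zz
Z/III-1 un II-1×II-2: zz
Z/III-2 aff II-1×II-2: Zz|ZZ
⇒ Z over [I-1,I-2,II-1,II-2,II-3,II-4,III-1,III-2]: 6 consistent

II-3 ∈ {Tt Zz, Tt zz}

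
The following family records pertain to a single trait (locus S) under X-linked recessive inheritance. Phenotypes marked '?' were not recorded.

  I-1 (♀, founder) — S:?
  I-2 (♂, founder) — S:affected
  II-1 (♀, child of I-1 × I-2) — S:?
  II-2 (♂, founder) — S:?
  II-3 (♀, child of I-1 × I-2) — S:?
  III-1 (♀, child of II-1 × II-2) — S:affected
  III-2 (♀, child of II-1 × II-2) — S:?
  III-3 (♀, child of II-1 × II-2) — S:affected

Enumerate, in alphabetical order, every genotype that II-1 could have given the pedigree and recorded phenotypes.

S/I-1 ? ·: X^SX^S|X^SX^s|X^sX^s
S/I-2 aff ·: X^sY
S/II-1 ? I-1×I-2: X^SX^s|X^sX^s
S/II-2 ? ·: X^sY
S/II-3 ? I-1×I-2: X^SX^s|X^sX^s
S/III-1 aff II-1×II-2: X^sX^s
S/III-2 ? II-1×II-2: X^SX^s|X^sX^s
S/III-3 aff II-1×II-2: X^sX^s
⇒ S over [I-1,I-2,II-1,II-2,II-3,III-1,III-2,III-3]: 9 consistent

II-1 ∈ {X^SX^s, X^sX^s}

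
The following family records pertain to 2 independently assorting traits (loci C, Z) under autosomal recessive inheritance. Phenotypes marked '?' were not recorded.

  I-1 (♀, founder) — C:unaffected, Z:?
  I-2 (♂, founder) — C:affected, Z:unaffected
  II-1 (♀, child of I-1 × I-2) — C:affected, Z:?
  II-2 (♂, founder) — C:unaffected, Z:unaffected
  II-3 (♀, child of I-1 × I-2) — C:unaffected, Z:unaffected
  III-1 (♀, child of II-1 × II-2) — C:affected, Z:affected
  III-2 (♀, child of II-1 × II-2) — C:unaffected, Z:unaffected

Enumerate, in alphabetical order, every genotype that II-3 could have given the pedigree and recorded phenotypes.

II-3 ∈ {Cc ZZ, Cc Zz}

C/I-1 un ·: Cc
C/I-2 aff ·: cc
C/II-1 aff I-1×I-2: cc
C/II-2 un ·: Cc
C/II-3 un I-1×I-2: Cc
C/III-1 aff II-1×II-2: cc
C/III-2 un II-1×II-2: Cc
⇒ C over [I-1,I-2,II-1,II-2,II-3,III-1,III-2]: 1 consistent
Z/I-1 ? ·: ZZ|Zz|zz
Z/I-2 un ·: ZZ|Zz
Z/II-1 ? I-1×I-2: Zz|zz
Z/II-2 un ·: Zz
Z/II-3 un I-1×I-2: ZZ|Zz
Z/III-1 aff II-1×II-2: zz
Z/III-2 un II-1×II-2: ZZ|Zz
⇒ Z over [I-1,I-2,II-1,II-2,II-3,III-1,III-2]: 19 consistent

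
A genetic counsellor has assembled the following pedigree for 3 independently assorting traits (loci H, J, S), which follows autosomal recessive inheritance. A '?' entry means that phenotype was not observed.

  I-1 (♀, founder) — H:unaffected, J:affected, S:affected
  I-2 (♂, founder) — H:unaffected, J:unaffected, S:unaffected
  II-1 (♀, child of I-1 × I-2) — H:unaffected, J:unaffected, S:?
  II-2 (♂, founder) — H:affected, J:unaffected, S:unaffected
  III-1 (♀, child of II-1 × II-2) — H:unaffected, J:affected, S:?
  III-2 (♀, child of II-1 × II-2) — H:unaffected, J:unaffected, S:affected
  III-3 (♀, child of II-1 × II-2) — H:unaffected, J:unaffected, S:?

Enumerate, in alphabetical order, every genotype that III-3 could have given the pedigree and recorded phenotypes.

H/I-1 un ·: HH|Hh
H/I-2 un ·: HH|Hh
H/II-1 un I-1×I-2: HH|Hh
H/II-2 aff ·: hh
H/III-1 un II-1×II-2: Hh
H/III-2 un II-1×II-2: Hh
H/III-3 un II-1×II-2: Hh
⇒ H over [I-1,I-2,II-1,II-2,III-1,III-2,III-3]: 7 consistent
J/I-1 aff ·: jj
J/I-2 un ·: JJ|Jj
J/II-1 un I-1×I-2: Jj
J/II-2 un ·: Jj
J/III-1 aff II-1×II-2: jj
J/III-2 un II-1×II-2: JJ|Jj
J/III-3 un II-1×II-2: JJ|Jj
⇒ J over [I-1,I-2,II-1,II-2,III-1,III-2,III-3]: 8 consistent
S/I-1 aff ·: ss
S/I-2 un ·: SS|Ss
S/II-1 ? I-1×I-2: Ss|ss
S/II-2 un ·: Ss
S/III-1 ? II-1×II-2: SS|Ss|ss
S/III-2 aff II-1×II-2: ss
S/III-3 ? II-1×II-2: SS|Ss|ss
⇒ S over [I-1,I-2,II-1,II-2,III-1,III-2,III-3]: 22 consistent

III-3 ∈ {Hh JJ SS, Hh JJ Ss, Hh JJ ss, Hh Jj SS, Hh Jj Ss, Hh Jj ss}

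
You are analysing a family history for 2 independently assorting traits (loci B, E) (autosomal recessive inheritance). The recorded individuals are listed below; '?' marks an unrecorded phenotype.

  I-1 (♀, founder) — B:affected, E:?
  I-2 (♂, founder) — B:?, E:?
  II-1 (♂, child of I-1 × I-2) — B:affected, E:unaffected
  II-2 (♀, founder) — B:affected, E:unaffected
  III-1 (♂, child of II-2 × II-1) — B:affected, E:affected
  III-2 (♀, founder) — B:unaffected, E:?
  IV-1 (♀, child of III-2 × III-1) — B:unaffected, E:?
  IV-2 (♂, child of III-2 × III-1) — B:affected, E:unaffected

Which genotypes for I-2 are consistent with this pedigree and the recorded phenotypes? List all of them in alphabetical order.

B/I-1 aff ·: bb
B/I-2 ? ·: Bb|bb
B/II-1 aff I-1×I-2: bb
B/II-2 aff ·: bb
B/III-1 aff II-2×II-1: bb
B/III-2 un ·: Bb
B/IV-1 un III-2×III-1: Bb
B/IV-2 aff III-2×III-1: bb
⇒ B over [I-1,I-2,II-1,II-2,III-1,III-2,IV-1,IV-2]: 2 consistent
E/I-1 ? ·: EE|Ee|ee
E/I-2 ? ·: EE|Ee|ee
E/II-1 un I-1×I-2: Ee
E/II-2 un ·: Ee
E/III-1 aff II-2×II-1: ee
E/III-2 ? ·: EE|Ee
E/IV-1 ? III-2×III-1: Ee|ee
E/IV-2 un III-2×III-1: Ee
⇒ E over [I-1,I-2,II-1,II-2,III-1,III-2,IV-1,IV-2]: 21 consistent

I-2 ∈ {Bb EE, Bb Ee, Bb ee, bb EE, bb Ee, bb ee}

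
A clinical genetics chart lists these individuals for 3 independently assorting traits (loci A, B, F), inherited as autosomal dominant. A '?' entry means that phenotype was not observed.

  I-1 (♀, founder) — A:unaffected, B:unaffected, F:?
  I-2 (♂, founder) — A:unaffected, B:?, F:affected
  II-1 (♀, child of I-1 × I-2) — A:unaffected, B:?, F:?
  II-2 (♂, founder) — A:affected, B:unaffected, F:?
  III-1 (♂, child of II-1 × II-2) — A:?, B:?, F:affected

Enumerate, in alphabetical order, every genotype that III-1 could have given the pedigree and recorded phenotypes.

III-1 ∈ {Aa Bb FF, Aa Bb Ff, Aa bb FF, Aa bb Ff, aa Bb FF, aa Bb Ff, aa bb FF, aa bb Ff}

A/I-1 un ·: aa
A/I-2 un ·: aa
A/II-1 un I-1×I-2: aa
A/II-2 aff ·: Aa|AA
A/III-1 ? II-1×II-2: aa|Aa
⇒ A over [I-1,I-2,II-1,II-2,III-1]: 3 consistent
B/I-1 un ·: bb
B/I-2 ? ·: bb|Bb|BB
B/II-1 ? I-1×I-2: bb|Bb
B/II-2 un ·: bb
B/III-1 ? II-1×II-2: bb|Bb
⇒ B over [I-1,I-2,II-1,II-2,III-1]: 6 consistent
F/I-1 ? ·: ff|Ff|FF
F/I-2 aff ·: Ff|FF
F/II-1 ? I-1×I-2: ff|Ff|FF
F/II-2 ? ·: ff|Ff|FF
F/III-1 aff II-1×II-2: Ff|FF
⇒ F over [I-1,I-2,II-1,II-2,III-1]: 45 consistent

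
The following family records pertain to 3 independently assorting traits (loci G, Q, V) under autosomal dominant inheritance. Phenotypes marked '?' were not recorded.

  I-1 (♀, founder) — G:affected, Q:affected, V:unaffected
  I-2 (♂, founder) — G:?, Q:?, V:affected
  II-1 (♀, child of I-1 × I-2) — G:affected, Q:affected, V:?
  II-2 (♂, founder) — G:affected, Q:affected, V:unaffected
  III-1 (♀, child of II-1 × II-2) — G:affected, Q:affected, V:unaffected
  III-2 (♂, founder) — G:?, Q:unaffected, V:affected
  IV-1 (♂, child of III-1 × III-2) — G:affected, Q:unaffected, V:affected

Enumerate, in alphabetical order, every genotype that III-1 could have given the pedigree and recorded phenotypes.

III-1 ∈ {GG Qq vv, Gg Qq vv}

G/I-1 aff ·: Gg|GG
G/I-2 ? ·: gg|Gg|GG
G/II-1 aff I-1×I-2: Gg|GG
G/II-2 aff ·: Gg|GG
G/III-1 aff II-1×II-2: Gg|GG
G/III-2 ? ·: gg|Gg|GG
G/IV-1 aff III-1×III-2: Gg|GG
⇒ G over [I-1,I-2,II-1,II-2,III-1,III-2,IV-1]: 142 consistent
Q/I-1 aff ·: Qq|QQ
Q/I-2 ? ·: qq|Qq|QQ
Q/II-1 aff I-1×I-2: Qq|QQ
Q/II-2 aff ·: Qq|QQ
Q/III-1 aff II-1×II-2: Qq
Q/III-2 un ·: qq
Q/IV-1 un III-1×III-2: qq
⇒ Q over [I-1,I-2,II-1,II-2,III-1,III-2,IV-1]: 14 consistent
V/I-1 un ·: vv
V/I-2 aff ·: Vv|VV
V/II-1 ? I-1×I-2: vv|Vv
V/II-2 un ·: vv
V/III-1 un II-1×II-2: vv
V/III-2 aff ·: Vv|VV
V/IV-1 aff III-1×III-2: Vv
⇒ V over [I-1,I-2,II-1,II-2,III-1,III-2,IV-1]: 6 consistent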